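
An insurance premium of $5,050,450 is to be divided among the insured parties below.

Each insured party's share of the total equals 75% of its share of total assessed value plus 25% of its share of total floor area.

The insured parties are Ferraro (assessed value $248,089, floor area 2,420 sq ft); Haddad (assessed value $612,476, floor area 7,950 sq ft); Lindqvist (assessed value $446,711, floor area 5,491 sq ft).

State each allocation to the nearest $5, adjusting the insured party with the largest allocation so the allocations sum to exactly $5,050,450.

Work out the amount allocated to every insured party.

Totals — assessed value 1,307,276, floor area 15,861.
Blended shares (75% assessed value + 25% floor area): Ferraro 0.1805; Haddad 0.4767; Lindqvist 0.3428.
Proportional shares: Ferraro 911,482.61; Haddad 2,407,510.23; Lindqvist 1,731,457.15.
After rounding ($5): Ferraro $911,485; Haddad $2,407,510; Lindqvist $1,731,455. Sum = $5,050,450.
No rounding difference to absorb.

Ferraro: $911,485 | Haddad: $2,407,510 | Lindqvist: $1,731,455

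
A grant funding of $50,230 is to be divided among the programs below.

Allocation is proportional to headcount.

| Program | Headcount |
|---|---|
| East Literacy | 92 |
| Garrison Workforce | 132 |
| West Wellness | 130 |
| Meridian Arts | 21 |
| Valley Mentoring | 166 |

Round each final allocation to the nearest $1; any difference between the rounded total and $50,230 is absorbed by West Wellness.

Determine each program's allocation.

East Literacy: $8,542 | Garrison Workforce: $12,256 | West Wellness: $12,069 | Meridian Arts: $1,950 | Valley Mentoring: $15,413

Total headcount = 541.
Pro-rata amounts: East Literacy 92/541 × $50,230 = 8,541.89; Garrison Workforce 132/541 × $50,230 = 12,255.75; West Wellness 130/541 × $50,230 = 12,070.06; Meridian Arts 21/541 × $50,230 = 1,949.78; Valley Mentoring 166/541 × $50,230 = 15,412.53.
Rounded to nearest $1: East Literacy $8,542; Garrison Workforce $12,256; West Wellness $12,070; Meridian Arts $1,950; Valley Mentoring $15,413. Sum = $50,231.
Difference $50,230 − $50,231 = −$1 applied to West Wellness: West Wellness becomes $12,069.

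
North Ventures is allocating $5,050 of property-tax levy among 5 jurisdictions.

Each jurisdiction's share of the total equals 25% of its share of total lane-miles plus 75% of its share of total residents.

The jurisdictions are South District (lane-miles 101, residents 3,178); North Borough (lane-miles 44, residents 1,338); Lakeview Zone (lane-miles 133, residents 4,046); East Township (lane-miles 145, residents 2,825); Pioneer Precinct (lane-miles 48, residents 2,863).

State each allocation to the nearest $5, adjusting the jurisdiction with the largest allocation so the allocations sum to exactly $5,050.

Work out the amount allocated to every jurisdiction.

Lane-miles total 471; residents total 14,250.
Composite weights (25% lane-miles + 75% residents): South District 0.2209; North Borough 0.0938; Lakeview Zone 0.2835; East Township 0.2256; Pioneer Precinct 0.1762.
Unrounded shares: South District 1,115.41; North Borough 473.57; Lakeview Zone 1,431.89; East Township 1,139.52; Pioneer Precinct 889.62.
At nearest $5: South District $1,115; North Borough $475; Lakeview Zone $1,430; East Township $1,140; Pioneer Precinct $890. Sum = $5,050.
No rounding difference to absorb.

South District: $1,115 | North Borough: $475 | Lakeview Zone: $1,430 | East Township: $1,140 | Pioneer Precinct: $890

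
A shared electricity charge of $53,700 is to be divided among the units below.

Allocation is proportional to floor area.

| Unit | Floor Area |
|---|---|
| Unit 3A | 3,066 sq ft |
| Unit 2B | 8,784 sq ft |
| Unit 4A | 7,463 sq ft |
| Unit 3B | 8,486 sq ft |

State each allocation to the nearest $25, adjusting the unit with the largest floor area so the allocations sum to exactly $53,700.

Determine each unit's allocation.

Unit 3A: $5,925; Unit 2B: $16,950; Unit 4A: $14,425; Unit 3B: $16,400

Floor area total: 3,066 + 8,784 + 7,463 + 8,486 = 27,799.
Pro-rata amounts: Unit 3A 5,922.67; Unit 2B 16,968.27; Unit 4A 14,416.46; Unit 3B 16,392.61.
Rounded to nearest $25: Unit 3A $5,925; Unit 2B $16,975; Unit 4A $14,425; Unit 3B $16,400. Sum = $53,725.
Difference $53,700 − $53,725 = −$25 applied to largest floor area (Unit 2B): Unit 2B becomes $16,950.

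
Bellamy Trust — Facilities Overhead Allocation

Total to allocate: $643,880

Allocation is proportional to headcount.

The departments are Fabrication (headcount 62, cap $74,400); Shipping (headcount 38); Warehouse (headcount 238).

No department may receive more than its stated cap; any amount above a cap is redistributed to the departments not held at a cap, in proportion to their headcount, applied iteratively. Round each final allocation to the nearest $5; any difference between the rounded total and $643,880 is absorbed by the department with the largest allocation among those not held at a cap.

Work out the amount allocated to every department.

Total headcount = 338.
Pro-rata shares before constraints: Fabrication 118,108.17; Shipping 72,388.88; Warehouse 453,382.96.
Cap binds for Fabrication ($74,400); residual $569,480 reallocated over remaining headcount 276.
Redistributed shares: Shipping 78,406.67 → $78,405; Warehouse 491,073.33 → $491,075.

Fabrication: $74,400 | Shipping: $78,405 | Warehouse: $491,075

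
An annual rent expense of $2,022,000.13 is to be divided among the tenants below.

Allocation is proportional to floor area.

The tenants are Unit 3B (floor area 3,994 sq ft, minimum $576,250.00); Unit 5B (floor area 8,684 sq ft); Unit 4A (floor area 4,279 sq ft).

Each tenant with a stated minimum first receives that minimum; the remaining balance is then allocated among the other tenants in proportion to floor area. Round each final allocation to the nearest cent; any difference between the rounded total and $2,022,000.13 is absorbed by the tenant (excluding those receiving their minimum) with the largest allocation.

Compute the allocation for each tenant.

Fund the minimums — Unit 3B $576,250.00. Remaining pool $1,445,750.13.
Remaining pool split over remaining floor area 12,963: Unit 5B 968,517.6370 → $968,517.64; Unit 4A 477,232.4930 → $477,232.49.

Unit 3B: $576,250.00 | Unit 5B: $968,517.64 | Unit 4A: $477,232.49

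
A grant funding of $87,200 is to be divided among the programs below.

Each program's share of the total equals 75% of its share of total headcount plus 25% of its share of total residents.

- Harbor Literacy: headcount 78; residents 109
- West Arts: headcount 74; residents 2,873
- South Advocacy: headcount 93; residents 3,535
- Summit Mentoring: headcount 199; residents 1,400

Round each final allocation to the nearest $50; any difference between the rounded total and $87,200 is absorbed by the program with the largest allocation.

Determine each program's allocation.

Headcount total 444; residents total 7,917.
Composite weights (75% headcount + 25% residents): Harbor Literacy 0.1352; West Arts 0.2157; South Advocacy 0.2687; Summit Mentoring 0.3804.
Pro-rata amounts: Harbor Literacy 11,789.33; West Arts 18,811.00; South Advocacy 23,432.51; Summit Mentoring 33,167.16.
Rounded to nearest $50: Harbor Literacy $11,800; West Arts $18,800; South Advocacy $23,450; Summit Mentoring $33,150. Sum = $87,200.
Rounded total matches; no reconciliation needed.

Harbor Literacy: $11,800 · West Arts: $18,800 · South Advocacy: $23,450 · Summit Mentoring: $33,150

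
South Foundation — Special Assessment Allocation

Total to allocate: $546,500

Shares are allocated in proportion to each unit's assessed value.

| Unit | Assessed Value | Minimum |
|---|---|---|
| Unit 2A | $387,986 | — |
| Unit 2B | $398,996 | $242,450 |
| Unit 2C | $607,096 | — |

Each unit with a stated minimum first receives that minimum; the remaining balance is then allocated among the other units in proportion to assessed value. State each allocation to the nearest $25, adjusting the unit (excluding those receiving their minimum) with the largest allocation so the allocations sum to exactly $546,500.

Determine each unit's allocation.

Unit 2A: $118,550 | Unit 2B: $242,450 | Unit 2C: $185,500

Guaranteed amounts: Unit 2B $242,450. Balance $304,050.
Balance split over remaining assessed value 995,082: Unit 2A 118,550.17 → $118,550; Unit 2C 185,499.83 → $185,500.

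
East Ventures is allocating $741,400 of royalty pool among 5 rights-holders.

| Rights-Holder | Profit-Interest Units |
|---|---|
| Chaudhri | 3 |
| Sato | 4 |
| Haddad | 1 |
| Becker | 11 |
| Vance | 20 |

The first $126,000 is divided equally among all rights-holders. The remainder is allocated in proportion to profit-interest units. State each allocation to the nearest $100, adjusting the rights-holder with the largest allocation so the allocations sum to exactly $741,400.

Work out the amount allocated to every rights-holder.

$126,000 shared equally gives $25,200 per rights-holder.
Remainder $615,400 by profit-interest units (total 39): Chaudhri 47,338.46 → $47,300; Sato 63,117.95 → $63,100; Haddad 15,779.49 → $15,800; Becker 173,574.36 → $173,600; Vance 315,589.74 → $315,600.
Totals: Chaudhri $25,200 + $47,300 = $72,500; Sato $25,200 + $63,100 = $88,300; Haddad $25,200 + $15,800 = $41,000; Becker $25,200 + $173,600 = $198,800; Vance $25,200 + $315,600 = $340,800.

Chaudhri: $72,500 | Sato: $88,300 | Haddad: $41,000 | Becker: $198,800 | Vance: $340,800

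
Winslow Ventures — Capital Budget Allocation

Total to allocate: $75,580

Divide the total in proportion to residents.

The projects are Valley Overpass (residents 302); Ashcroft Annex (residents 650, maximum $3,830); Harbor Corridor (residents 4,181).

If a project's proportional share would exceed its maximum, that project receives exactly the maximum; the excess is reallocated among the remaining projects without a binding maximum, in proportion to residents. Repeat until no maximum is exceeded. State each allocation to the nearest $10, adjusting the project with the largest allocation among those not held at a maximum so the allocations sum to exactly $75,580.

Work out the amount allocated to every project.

Valley Overpass: $4,830; Ashcroft Annex: $3,830; Harbor Corridor: $66,920

Sum of residents: 5,133.
Proportional shares (ignoring caps): Valley Overpass 4,446.75; Ashcroft Annex 9,570.82; Harbor Corridor 61,562.44.
Capped: Ashcroft Annex ($3,830); residual $71,750 reallocated over remaining residents 4,483.
Shares after redistribution: Valley Overpass 4,833.48 → $4,830; Harbor Corridor 66,916.52 → $66,920.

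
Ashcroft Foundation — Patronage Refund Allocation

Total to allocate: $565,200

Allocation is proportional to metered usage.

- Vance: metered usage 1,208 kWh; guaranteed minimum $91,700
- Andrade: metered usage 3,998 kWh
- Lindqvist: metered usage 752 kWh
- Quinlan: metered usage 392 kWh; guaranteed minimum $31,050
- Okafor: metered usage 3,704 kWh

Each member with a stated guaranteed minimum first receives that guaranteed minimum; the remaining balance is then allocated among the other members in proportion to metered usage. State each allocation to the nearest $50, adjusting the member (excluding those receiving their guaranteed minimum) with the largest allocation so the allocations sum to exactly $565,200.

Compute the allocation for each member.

Fund the minimums — Vance $91,700; Quinlan $31,050. Remaining pool $442,450.
Remaining pool split over remaining metered usage 8,454: Andrade 209,240.02 → $209,250; Lindqvist 39,356.80 → $39,350; Okafor 193,853.18 → $193,850.

Vance: $91,700 · Andrade: $209,250 · Lindqvist: $39,350 · Quinlan: $31,050 · Okafor: $193,850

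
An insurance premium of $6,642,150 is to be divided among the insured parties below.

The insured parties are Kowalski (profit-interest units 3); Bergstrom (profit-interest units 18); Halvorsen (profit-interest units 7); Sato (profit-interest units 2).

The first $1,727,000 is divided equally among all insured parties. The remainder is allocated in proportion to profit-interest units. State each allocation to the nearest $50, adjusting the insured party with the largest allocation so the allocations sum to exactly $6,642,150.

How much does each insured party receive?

$1,727,000 shared equally gives $431,750 per insured party.
Remainder $4,915,150 by profit-interest units (total 30): Kowalski 491,515.00 → $491,500; Bergstrom 2,949,090.00 → $2,949,100; Halvorsen 1,146,868.33 → $1,146,850; Sato 327,676.67 → $327,700.
Totals: Kowalski $431,750 + $491,500 = $923,250; Bergstrom $431,750 + $2,949,100 = $3,380,850; Halvorsen $431,750 + $1,146,850 = $1,578,600; Sato $431,750 + $327,700 = $759,450.

Kowalski: $923,250 | Bergstrom: $3,380,850 | Halvorsen: $1,578,600 | Sato: $759,450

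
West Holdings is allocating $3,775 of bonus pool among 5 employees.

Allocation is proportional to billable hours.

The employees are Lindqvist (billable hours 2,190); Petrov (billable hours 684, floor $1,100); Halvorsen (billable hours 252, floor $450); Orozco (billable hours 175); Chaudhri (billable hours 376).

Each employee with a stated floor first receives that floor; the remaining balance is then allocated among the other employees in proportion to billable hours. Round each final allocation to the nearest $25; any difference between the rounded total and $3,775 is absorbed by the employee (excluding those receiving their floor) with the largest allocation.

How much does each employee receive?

Fund the minimums — Petrov $1,100; Halvorsen $450. Remaining pool $2,225.
Remaining pool split over remaining billable hours 2,741: Lindqvist 1,777.73 → $1,775; Orozco 142.06 → $150; Chaudhri 305.22 → $300.

Lindqvist: $1,775 · Petrov: $1,100 · Halvorsen: $450 · Orozco: $150 · Chaudhri: $300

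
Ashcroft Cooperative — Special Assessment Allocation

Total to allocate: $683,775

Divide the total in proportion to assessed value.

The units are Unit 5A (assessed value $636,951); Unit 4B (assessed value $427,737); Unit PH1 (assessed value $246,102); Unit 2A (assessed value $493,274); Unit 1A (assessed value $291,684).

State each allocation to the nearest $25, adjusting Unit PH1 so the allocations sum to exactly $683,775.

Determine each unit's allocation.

Unit 5A: $207,825; Unit 4B: $139,550; Unit PH1: $80,275; Unit 2A: $160,950; Unit 1A: $95,175

Combined assessed value = 2,095,748.
Raw shares: Unit 5A 636,951/2,095,748 × $683,775 = 207,816.57; Unit 4B 427,737/2,095,748 × $683,775 = 139,556.79; Unit PH1 246,102/2,095,748 × $683,775 = 80,295.15; Unit 2A 493,274/2,095,748 × $683,775 = 160,939.40; Unit 1A 291,684/2,095,748 × $683,775 = 95,167.08.
Rounded to nearest $25: Unit 5A $207,825; Unit 4B $139,550; Unit PH1 $80,300; Unit 2A $160,950; Unit 1A $95,175. Sum = $683,800.
Difference $683,775 − $683,800 = −$25 applied to Unit PH1: Unit PH1 becomes $80,275.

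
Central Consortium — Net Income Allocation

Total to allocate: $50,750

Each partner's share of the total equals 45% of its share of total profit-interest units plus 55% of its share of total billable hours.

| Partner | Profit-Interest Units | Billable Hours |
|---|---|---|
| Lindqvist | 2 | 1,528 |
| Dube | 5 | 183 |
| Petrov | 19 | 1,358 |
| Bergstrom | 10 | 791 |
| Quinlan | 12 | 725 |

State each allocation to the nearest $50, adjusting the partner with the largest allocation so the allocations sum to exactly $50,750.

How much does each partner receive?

Profit-interest units total 48; billable hours total 4,585.
Composite weights (45% profit-interest units + 55% billable hours): Lindqvist 0.2020; Dube 0.0688; Petrov 0.3410; Bergstrom 0.1886; Quinlan 0.1995.
Raw shares: Lindqvist 10,253.70; Dube 3,492.97; Petrov 17,307.06; Bergstrom 9,573.25; Quinlan 10,123.02.
After rounding ($50): Lindqvist $10,250; Dube $3,500; Petrov $17,300; Bergstrom $9,550; Quinlan $10,100. Sum = $50,700.
Difference $50,750 − $50,700 = +$50 applied to largest allocation (Petrov): Petrov becomes $17,350.

Lindqvist: $10,250; Dube: $3,500; Petrov: $17,350; Bergstrom: $9,550; Quinlan: $10,100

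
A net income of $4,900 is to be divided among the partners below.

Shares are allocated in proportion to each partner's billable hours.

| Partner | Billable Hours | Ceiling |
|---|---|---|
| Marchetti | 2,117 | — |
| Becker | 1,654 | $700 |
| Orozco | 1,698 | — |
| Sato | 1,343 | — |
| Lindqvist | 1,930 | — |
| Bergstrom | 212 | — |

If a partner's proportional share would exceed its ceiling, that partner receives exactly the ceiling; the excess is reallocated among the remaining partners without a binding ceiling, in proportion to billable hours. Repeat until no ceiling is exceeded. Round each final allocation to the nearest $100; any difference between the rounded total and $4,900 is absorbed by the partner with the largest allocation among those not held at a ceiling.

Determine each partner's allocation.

Marchetti: $1,200 · Becker: $700 · Orozco: $1,000 · Sato: $800 · Lindqvist: $1,100 · Bergstrom: $100

Billable hours total: 8,954.
Unconstrained shares: Marchetti 1,158.51; Becker 905.14; Orozco 929.22; Sato 734.95; Lindqvist 1,056.18; Bergstrom 116.02.
Held at cap: Becker ($700); balance $4,200 reallocated over remaining billable hours 7,300.
Shares after redistribution: Marchetti 1,218.00 → $1,200; Orozco 976.93 → $1,000; Sato 772.68 → $800; Lindqvist 1,110.41 → $1,100; Bergstrom 121.97 → $100.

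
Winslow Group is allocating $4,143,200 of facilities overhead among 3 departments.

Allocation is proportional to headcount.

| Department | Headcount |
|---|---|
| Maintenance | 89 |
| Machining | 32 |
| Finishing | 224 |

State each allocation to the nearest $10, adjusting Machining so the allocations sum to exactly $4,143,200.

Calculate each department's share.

Total headcount = 345.
Pro-rata amounts: Maintenance 89/345 × $4,143,200 = 1,068,825.51; Machining 32/345 × $4,143,200 = 384,296.81; Finishing 224/345 × $4,143,200 = 2,690,077.68.
At nearest $10: Maintenance $1,068,830; Machining $384,300; Finishing $2,690,080. Sum = $4,143,210.
Difference $4,143,200 − $4,143,210 = −$10 applied to Machining: Machining becomes $384,290.

Maintenance: $1,068,830 | Machining: $384,290 | Finishing: $2,690,080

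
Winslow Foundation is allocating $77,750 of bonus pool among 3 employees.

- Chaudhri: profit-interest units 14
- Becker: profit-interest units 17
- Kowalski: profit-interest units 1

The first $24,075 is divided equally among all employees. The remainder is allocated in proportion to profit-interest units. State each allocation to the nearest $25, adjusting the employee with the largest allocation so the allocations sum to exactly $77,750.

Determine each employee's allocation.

Chaudhri: $31,500; Becker: $36,550; Kowalski: $9,700

$24,075 shared equally gives $8,025 per employee.
Remainder $53,675 by profit-interest units (total 32): Chaudhri 23,482.81 → $23,475; Becker 28,514.84 → $28,525; Kowalski 1,677.34 → $1,675.
Totals: Chaudhri $8,025 + $23,475 = $31,500; Becker $8,025 + $28,525 = $36,550; Kowalski $8,025 + $1,675 = $9,700.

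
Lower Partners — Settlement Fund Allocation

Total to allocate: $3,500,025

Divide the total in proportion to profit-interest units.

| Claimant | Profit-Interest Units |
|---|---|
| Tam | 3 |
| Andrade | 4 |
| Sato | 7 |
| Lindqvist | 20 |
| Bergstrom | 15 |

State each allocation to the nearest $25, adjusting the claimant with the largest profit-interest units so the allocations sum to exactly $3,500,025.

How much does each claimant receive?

Tam: $214,275 · Andrade: $285,725 · Sato: $500,000 · Lindqvist: $1,428,600 · Bergstrom: $1,071,425

Total profit-interest units = 3 + 4 + 7 + 20 + 15 = 49.
Unrounded shares: Tam 214,287.24; Andrade 285,716.33; Sato 500,003.57; Lindqvist 1,428,581.63; Bergstrom 1,071,436.22.
After rounding ($25): Tam $214,275; Andrade $285,725; Sato $500,000; Lindqvist $1,428,575; Bergstrom $1,071,425. Sum = $3,500,000.
Difference $3,500,025 − $3,500,000 = +$25 applied to largest profit-interest units (Lindqvist): Lindqvist becomes $1,428,600.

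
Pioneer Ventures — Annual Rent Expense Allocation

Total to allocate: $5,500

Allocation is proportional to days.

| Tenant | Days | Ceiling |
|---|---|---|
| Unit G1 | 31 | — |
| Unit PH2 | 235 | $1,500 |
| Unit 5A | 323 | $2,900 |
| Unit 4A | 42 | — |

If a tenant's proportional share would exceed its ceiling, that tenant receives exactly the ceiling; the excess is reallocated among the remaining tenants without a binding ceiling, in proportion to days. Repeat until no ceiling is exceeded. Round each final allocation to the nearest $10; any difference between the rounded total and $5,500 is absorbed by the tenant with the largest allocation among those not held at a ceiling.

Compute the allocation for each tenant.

Unit G1: $470 | Unit PH2: $1,500 | Unit 5A: $2,900 | Unit 4A: $630

Total days = 631.
Proportional shares (ignoring caps): Unit G1 270.21; Unit PH2 2,048.34; Unit 5A 2,815.37; Unit 4A 366.09.
Cap binds for Unit PH2 ($1,500); remaining pool $4,000 reallocated over remaining days 396.
Cap binds for Unit 5A ($2,900); remaining pool $1,100 reallocated over remaining days 73.
Redistributed shares: Unit G1 467.12 → $470; Unit 4A 632.88 → $630.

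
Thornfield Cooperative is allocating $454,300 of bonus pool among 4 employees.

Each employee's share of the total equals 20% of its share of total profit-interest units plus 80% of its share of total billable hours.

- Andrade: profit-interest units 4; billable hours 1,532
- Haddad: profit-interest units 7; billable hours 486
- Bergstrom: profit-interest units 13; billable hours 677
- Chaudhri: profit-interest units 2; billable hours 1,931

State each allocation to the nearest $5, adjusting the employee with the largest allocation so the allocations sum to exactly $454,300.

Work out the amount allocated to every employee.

Andrade: $134,340; Haddad: $62,645; Bergstrom: $98,620; Chaudhri: $158,695

Totals — profit-interest units 26, billable hours 4,626.
Blended shares (20% profit-interest units + 80% billable hours): Andrade 0.2957; Haddad 0.1379; Bergstrom 0.2171; Chaudhri 0.3493.
Raw shares: Andrade 134,339.48; Haddad 62,644.72; Bergstrom 98,618.26; Chaudhri 158,697.54.
At nearest $5: Andrade $134,340; Haddad $62,645; Bergstrom $98,620; Chaudhri $158,700. Sum = $454,305.
Difference $454,300 − $454,305 = −$5 applied to largest allocation (Chaudhri): Chaudhri becomes $158,695.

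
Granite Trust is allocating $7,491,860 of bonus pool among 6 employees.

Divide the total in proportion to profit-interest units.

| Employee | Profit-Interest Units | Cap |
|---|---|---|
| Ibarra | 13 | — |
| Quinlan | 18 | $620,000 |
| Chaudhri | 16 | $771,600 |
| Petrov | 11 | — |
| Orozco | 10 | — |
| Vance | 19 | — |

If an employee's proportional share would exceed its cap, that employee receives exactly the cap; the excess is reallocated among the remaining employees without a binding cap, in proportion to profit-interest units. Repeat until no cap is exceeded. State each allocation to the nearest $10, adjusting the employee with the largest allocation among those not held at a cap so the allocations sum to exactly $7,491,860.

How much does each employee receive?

Combined profit-interest units = 87.
Unconstrained shares: Ibarra 1,119,473.33; Quinlan 1,550,040.00; Chaudhri 1,377,813.33; Petrov 947,246.67; Orozco 861,133.33; Vance 1,636,153.33.
Cap binds for Quinlan ($620,000), Chaudhri ($771,600); residual $6,100,260 reallocated over remaining profit-interest units 53.
Remaining shares: Ibarra 1,496,290.19 → $1,496,290; Petrov 1,266,091.70 → $1,266,090; Orozco 1,150,992.45 → $1,150,990; Vance 2,186,885.66 → $2,186,890.

Ibarra: $1,496,290; Quinlan: $620,000; Chaudhri: $771,600; Petrov: $1,266,090; Orozco: $1,150,990; Vance: $2,186,890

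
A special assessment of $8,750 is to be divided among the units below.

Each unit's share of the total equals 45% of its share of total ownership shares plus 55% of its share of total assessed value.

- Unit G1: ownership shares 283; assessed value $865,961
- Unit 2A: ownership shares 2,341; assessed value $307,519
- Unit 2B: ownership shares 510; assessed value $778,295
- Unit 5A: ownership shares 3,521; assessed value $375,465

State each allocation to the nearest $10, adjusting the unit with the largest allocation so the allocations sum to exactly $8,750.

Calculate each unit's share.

Unit G1: $1,960 | Unit 2A: $2,020 | Unit 2B: $1,910 | Unit 5A: $2,860

Ownership shares total 6,655; assessed value total 2,327,240.
Composite weights (45% ownership shares + 55% assessed value): Unit G1 0.2238; Unit 2A 0.2310; Unit 2B 0.2184; Unit 5A 0.3268.
Proportional shares: Unit G1 1,958.16; Unit 2A 2,021.00; Unit 2B 1,911.18; Unit 5A 2,859.66.
Rounded to nearest $10: Unit G1 $1,960; Unit 2A $2,020; Unit 2B $1,910; Unit 5A $2,860. Sum = $8,750.
Sum already equals the total — no adjustment.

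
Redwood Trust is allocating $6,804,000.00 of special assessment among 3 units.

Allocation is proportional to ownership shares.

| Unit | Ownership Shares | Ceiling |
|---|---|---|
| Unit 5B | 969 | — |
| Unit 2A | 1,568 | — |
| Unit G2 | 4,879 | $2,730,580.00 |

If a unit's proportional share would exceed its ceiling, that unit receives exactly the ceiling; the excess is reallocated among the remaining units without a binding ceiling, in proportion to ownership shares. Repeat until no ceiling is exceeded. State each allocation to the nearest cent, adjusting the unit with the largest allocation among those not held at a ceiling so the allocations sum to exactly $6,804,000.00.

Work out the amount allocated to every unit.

Unit 5B: $1,555,831.29 · Unit 2A: $2,517,588.71 · Unit G2: $2,730,580.00

Sum of ownership shares: 7,416.
Proportional shares (ignoring caps): Unit 5B 889,033.9806; Unit 2A 1,438,601.9417; Unit G2 4,476,364.0777.
Capped: Unit G2 ($2,730,580.00); residual $4,073,420.00 reallocated over remaining ownership shares 2,537.
Remaining shares: Unit 5B 1,555,831.2889 → $1,555,831.29; Unit 2A 2,517,588.7111 → $2,517,588.71.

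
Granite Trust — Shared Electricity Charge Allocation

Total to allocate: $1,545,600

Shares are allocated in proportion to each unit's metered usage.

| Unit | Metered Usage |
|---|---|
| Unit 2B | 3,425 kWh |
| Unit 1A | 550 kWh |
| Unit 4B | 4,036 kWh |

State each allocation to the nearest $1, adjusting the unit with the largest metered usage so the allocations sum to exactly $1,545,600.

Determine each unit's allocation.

Metered usage total: 3,425 + 550 + 4,036 = 8,011.
Raw shares: Unit 2B 660,801.40; Unit 1A 106,114.09; Unit 4B 778,684.51.
After rounding ($1): Unit 2B $660,801; Unit 1A $106,114; Unit 4B $778,685. Sum = $1,545,600.
Sum already equals the total — no adjustment.

Unit 2B: $660,801; Unit 1A: $106,114; Unit 4B: $778,685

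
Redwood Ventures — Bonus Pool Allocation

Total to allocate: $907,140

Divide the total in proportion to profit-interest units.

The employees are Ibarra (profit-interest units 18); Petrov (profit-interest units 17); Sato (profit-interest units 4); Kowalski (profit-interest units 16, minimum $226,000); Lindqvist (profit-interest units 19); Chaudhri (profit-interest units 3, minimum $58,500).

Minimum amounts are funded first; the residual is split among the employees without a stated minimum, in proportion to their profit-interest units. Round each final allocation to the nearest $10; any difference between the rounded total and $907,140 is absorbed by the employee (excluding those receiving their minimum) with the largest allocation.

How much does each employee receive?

Fund the minimums — Kowalski $226,000; Chaudhri $58,500. Balance $622,640.
Balance split over remaining profit-interest units 58: Ibarra 193,233.10 → $193,230; Petrov 182,497.93 → $182,500; Sato 42,940.69 → $42,940; Lindqvist 203,968.28 → $203,970.

Ibarra: $193,230; Petrov: $182,500; Sato: $42,940; Kowalski: $226,000; Lindqvist: $203,970; Chaudhri: $58,500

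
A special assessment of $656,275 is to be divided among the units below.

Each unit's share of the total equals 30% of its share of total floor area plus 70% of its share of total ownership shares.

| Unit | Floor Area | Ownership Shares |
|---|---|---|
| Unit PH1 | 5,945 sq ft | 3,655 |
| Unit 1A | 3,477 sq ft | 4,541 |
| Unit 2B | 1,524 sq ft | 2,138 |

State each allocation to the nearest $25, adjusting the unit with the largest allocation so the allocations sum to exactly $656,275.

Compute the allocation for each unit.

Totals — floor area 10,946, ownership shares 10,334.
Combined weights (30% floor area + 70% ownership shares): Unit PH1 0.4105; Unit 1A 0.4029; Unit 2B 0.1866.
Raw shares: Unit PH1 269,412.07; Unit 1A 264,407.53; Unit 2B 122,455.40.
Rounded to nearest $25: Unit PH1 $269,400; Unit 1A $264,400; Unit 2B $122,450. Sum = $656,250.
Difference $656,275 − $656,250 = +$25 applied to largest allocation (Unit PH1): Unit PH1 becomes $269,425.

Unit PH1: $269,425 · Unit 1A: $264,400 · Unit 2B: $122,450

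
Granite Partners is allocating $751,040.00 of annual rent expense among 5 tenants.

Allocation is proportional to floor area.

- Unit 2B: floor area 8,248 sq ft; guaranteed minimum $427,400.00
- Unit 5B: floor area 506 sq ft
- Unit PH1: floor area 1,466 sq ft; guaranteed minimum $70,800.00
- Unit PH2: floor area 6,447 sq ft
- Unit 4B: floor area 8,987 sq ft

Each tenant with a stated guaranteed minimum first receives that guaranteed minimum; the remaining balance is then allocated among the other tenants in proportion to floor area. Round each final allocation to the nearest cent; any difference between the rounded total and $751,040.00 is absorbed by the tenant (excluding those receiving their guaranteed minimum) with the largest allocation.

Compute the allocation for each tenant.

Unit 2B: $427,400.00 · Unit 5B: $8,026.16 · Unit PH1: $70,800.00 · Unit PH2: $102,262.20 · Unit 4B: $142,551.64

Fund the minimums — Unit 2B $427,400.00; Unit PH1 $70,800.00. Remaining pool $252,840.00.
Remaining pool split over remaining floor area 15,940: Unit 5B 8,026.1631 → $8,026.16; Unit PH2 102,262.2008 → $102,262.20; Unit 4B 142,551.6361 → $142,551.64.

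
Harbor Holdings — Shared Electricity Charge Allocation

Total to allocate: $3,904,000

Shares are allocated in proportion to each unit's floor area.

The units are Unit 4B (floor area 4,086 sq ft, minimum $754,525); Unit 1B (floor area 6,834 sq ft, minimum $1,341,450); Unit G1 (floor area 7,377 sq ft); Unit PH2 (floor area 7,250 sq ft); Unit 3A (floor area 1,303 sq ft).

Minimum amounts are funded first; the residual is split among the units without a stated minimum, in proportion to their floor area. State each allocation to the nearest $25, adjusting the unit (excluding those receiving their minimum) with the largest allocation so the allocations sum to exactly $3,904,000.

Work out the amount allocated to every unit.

Fund the minimums — Unit 4B $754,525; Unit 1B $1,341,450. Residual $1,808,025.
Residual split over remaining floor area 15,930: Unit G1 837,275.61 → $837,275; Unit PH2 822,861.35 → $822,850; Unit 3A 147,888.05 → $147,900.

Unit 4B: $754,525 | Unit 1B: $1,341,450 | Unit G1: $837,275 | Unit PH2: $822,850 | Unit 3A: $147,900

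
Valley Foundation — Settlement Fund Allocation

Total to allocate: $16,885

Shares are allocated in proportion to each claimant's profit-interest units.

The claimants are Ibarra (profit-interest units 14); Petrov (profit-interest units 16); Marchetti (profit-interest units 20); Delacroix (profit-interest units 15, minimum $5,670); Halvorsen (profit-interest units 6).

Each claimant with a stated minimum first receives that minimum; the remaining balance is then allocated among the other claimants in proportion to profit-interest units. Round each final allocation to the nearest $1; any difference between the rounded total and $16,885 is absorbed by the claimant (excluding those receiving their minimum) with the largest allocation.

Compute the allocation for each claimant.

Minimums first: Delacroix $5,670. Residual $11,215.
Residual split over remaining profit-interest units 56: Ibarra 2,803.75 → $2,804; Petrov 3,204.29 → $3,204; Marchetti 4,005.36 → $4,005; Halvorsen 1,201.61 → $1,202.

Ibarra: $2,804; Petrov: $3,204; Marchetti: $4,005; Delacroix: $5,670; Halvorsen: $1,202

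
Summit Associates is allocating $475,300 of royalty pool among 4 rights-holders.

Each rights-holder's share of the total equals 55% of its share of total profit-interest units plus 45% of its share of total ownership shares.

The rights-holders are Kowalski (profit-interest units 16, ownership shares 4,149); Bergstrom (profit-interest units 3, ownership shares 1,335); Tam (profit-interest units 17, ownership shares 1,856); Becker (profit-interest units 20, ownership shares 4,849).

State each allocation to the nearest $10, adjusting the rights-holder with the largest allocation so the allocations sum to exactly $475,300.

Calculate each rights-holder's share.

Kowalski: $147,490; Bergstrom: $37,430; Tam: $111,930; Becker: $178,450

Totals — profit-interest units 56, ownership shares 12,189.
Blended shares (55% profit-interest units + 45% ownership shares): Kowalski 0.3103; Bergstrom 0.0788; Tam 0.2355; Becker 0.3754.
Unrounded shares: Kowalski 147,494.07; Bergstrom 37,430.13; Tam 111,926.06; Becker 178,449.74.
Rounded to nearest $10: Kowalski $147,490; Bergstrom $37,430; Tam $111,930; Becker $178,450. Sum = $475,300.
Rounded total matches; no reconciliation needed.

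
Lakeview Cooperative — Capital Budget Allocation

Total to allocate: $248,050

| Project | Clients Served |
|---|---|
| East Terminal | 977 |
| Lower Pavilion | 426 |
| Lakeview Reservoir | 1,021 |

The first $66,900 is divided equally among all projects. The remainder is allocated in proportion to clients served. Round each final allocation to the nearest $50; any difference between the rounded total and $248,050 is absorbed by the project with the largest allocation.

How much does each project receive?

Equal tier: $66,900 ÷ 3 = $22,300 apiece.
Remainder $181,150 by clients served (total 2,424): East Terminal 73,013.02 → $73,000; Lower Pavilion 31,835.77 → $31,850; Lakeview Reservoir 76,301.22 → $76,300.
Totals: East Terminal $22,300 + $73,000 = $95,300; Lower Pavilion $22,300 + $31,850 = $54,150; Lakeview Reservoir $22,300 + $76,300 = $98,600.

East Terminal: $95,300 · Lower Pavilion: $54,150 · Lakeview Reservoir: $98,600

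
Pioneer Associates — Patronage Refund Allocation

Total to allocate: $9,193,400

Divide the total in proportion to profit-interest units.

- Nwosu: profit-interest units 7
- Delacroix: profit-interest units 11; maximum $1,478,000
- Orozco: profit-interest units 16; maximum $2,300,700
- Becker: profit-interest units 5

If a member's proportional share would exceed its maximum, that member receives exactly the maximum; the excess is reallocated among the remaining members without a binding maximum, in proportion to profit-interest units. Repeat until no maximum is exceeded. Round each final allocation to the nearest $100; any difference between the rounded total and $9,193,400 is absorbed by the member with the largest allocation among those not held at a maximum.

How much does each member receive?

Nwosu: $3,158,600 | Delacroix: $1,478,000 | Orozco: $2,300,700 | Becker: $2,256,100

Combined profit-interest units = 39.
Pro-rata shares before constraints: Nwosu 1,650,097.44; Delacroix 2,593,010.26; Orozco 3,771,651.28; Becker 1,178,641.03.
Held at cap: Delacroix ($1,478,000), Orozco ($2,300,700); residual $5,414,700 reallocated over remaining profit-interest units 12.
Shares after redistribution: Nwosu 3,158,575.00 → $3,158,600; Becker 2,256,125.00 → $2,256,100.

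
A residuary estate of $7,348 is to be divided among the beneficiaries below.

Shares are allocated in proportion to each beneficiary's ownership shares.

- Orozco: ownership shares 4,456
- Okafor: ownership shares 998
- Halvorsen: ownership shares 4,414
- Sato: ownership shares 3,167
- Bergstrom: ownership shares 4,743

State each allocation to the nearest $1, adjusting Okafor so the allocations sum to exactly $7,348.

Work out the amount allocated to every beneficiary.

Orozco: $1,842 | Okafor: $413 | Halvorsen: $1,824 | Sato: $1,309 | Bergstrom: $1,960

Sum of ownership shares: 17,778.
Unrounded shares: Orozco 4,456/17,778 × $7,348 = 1,841.75; Okafor 998/17,778 × $7,348 = 412.49; Halvorsen 4,414/17,778 × $7,348 = 1,824.39; Sato 3,167/17,778 × $7,348 = 1,308.98; Bergstrom 4,743/17,778 × $7,348 = 1,960.38.
After rounding ($1): Orozco $1,842; Okafor $412; Halvorsen $1,824; Sato $1,309; Bergstrom $1,960. Sum = $7,347.
Difference $7,348 − $7,347 = +$1 applied to Okafor: Okafor becomes $413.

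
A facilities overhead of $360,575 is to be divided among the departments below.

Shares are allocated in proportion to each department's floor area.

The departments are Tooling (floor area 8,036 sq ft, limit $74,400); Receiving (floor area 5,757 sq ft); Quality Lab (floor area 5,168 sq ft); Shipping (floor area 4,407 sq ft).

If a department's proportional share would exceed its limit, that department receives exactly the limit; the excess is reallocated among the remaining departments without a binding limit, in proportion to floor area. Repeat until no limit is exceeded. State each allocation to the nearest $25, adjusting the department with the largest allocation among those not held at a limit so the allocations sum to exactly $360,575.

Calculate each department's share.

Tooling: $74,400; Receiving: $107,475; Quality Lab: $96,450; Shipping: $82,250

Total floor area = 23,368.
Proportional shares (ignoring caps): Tooling 123,997.80; Receiving 88,832.18; Quality Lab 79,743.74; Shipping 68,001.28.
Capped: Tooling ($74,400); balance $286,175 reallocated over remaining floor area 15,332.
Shares after redistribution: Receiving 107,455.61 → $107,450; Quality Lab 96,461.81 → $96,450; Shipping 82,257.58 → $82,250.
Rounding difference +$25 applied to Receiving → $107,475.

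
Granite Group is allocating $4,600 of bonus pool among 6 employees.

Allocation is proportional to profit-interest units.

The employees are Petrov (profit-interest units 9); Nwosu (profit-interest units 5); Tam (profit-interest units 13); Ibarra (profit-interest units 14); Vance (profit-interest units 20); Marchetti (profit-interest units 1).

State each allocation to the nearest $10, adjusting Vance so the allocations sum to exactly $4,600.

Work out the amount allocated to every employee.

Combined profit-interest units = 62.
Pro-rata amounts: Petrov 9/62 × $4,600 = 667.74; Nwosu 5/62 × $4,600 = 370.97; Tam 13/62 × $4,600 = 964.52; Ibarra 14/62 × $4,600 = 1,038.71; Vance 20/62 × $4,600 = 1,483.87; Marchetti 1/62 × $4,600 = 74.19.
After rounding ($10): Petrov $670; Nwosu $370; Tam $960; Ibarra $1,040; Vance $1,480; Marchetti $70. Sum = $4,590.
Difference $4,600 − $4,590 = +$10 applied to Vance: Vance becomes $1,490.

Petrov: $670 · Nwosu: $370 · Tam: $960 · Ibarra: $1,040 · Vance: $1,490 · Marchetti: $70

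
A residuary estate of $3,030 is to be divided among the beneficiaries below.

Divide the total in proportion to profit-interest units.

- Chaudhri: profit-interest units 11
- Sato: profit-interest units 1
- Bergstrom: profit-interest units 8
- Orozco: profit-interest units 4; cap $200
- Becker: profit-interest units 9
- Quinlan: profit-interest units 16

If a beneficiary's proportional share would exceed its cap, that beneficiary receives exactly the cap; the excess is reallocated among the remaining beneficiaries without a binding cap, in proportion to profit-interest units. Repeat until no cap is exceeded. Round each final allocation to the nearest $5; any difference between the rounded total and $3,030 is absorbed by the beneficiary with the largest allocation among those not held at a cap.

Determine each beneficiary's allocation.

Chaudhri: $690; Sato: $65; Bergstrom: $505; Orozco: $200; Becker: $565; Quinlan: $1,005

Total profit-interest units = 49.
Pro-rata shares before constraints: Chaudhri 680.20; Sato 61.84; Bergstrom 494.69; Orozco 247.35; Becker 556.53; Quinlan 989.39.
Cap binds for Orozco ($200); balance $2,830 reallocated over remaining profit-interest units 45.
Shares after redistribution: Chaudhri 691.78 → $690; Sato 62.89 → $65; Bergstrom 503.11 → $505; Becker 566.00 → $565; Quinlan 1,006.22 → $1,005.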